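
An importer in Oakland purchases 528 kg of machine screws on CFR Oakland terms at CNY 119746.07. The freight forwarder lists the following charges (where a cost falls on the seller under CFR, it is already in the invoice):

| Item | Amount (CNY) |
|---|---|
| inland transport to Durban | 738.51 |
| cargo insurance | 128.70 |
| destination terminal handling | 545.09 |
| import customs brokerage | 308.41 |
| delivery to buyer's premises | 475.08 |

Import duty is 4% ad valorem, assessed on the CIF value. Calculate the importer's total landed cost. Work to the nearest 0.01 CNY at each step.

Total landed cost: CNY 125998.34

CFR: the seller pays costs through ocean freight to the destination port, but not insurance.
Already in the invoice (seller's account under CFR): inland to port — exclude.
CIF value = CFR price + insurance = 119746.07 + 128.70 = 119874.77
Import duty = 119874.77 × 4% = 4794.99
Buyer bears: insurance 128.70 + destination terminal 545.09 + brokerage 308.41 + delivery 475.08 + duty 4794.99 = 6252.27
Landed cost = invoice 119746.07 + 6252.27 = 125998.34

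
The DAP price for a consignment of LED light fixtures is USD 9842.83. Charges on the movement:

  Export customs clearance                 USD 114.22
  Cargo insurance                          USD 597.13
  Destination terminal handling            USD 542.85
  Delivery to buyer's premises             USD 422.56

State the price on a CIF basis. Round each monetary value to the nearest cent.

Not relevant to the conversion: export clearance, insurance — on the seller under both DAP and CIF; already in the DAP price and stays in the CIF price.
From DAP to CIF, the seller no longer bears: destination terminal, delivery.
CIF price = 9842.83 − 542.85 − 422.56 = 8877.42

CIF price: USD 8877.42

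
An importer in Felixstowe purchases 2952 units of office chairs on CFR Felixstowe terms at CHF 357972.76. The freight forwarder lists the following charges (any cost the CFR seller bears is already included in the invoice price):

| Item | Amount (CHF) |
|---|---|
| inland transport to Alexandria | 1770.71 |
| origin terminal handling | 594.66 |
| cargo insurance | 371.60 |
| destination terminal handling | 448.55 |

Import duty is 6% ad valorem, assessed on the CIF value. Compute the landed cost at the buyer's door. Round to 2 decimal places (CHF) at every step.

Total landed cost: CHF 380293.57

CFR: the seller pays costs through ocean freight to the destination port, but not insurance.
Already in the invoice (seller's account under CFR): inland to port, origin terminal — exclude.
CIF value = CFR price + insurance = 357972.76 + 371.60 = 358344.36
Import duty = 358344.36 × 6% = 21500.66
Buyer bears: insurance 371.60 + destination terminal 448.55 + duty 21500.66 = 22320.81
Landed cost = invoice 357972.76 + 22320.81 = 380293.57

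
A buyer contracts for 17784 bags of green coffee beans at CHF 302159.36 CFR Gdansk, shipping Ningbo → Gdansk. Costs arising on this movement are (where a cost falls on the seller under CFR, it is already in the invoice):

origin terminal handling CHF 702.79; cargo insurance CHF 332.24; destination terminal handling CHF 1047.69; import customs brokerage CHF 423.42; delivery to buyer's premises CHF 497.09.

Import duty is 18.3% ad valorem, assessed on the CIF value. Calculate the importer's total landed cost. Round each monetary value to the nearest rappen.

CFR: the seller pays costs through ocean freight to the destination port, but not insurance.
Already in the invoice (seller's account under CFR): origin terminal — exclude.
CIF value = CFR price + insurance = 302159.36 + 332.24 = 302491.60
Import duty = 302491.60 × 18.3% = 55355.96
Buyer bears: insurance 332.24 + destination terminal 1047.69 + brokerage 423.42 + delivery 497.09 + duty 55355.96 = 57656.40
Landed cost = invoice 302159.36 + 57656.40 = 359815.76

Total landed cost: CHF 359815.76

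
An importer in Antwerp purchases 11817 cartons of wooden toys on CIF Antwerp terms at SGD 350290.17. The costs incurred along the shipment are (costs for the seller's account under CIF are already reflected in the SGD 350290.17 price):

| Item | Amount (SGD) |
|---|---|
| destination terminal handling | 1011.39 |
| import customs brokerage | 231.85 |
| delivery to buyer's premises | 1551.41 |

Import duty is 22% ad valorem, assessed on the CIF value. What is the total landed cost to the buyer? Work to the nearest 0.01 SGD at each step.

Total landed cost: SGD 430148.66

CIF: the seller pays costs through ocean freight and marine insurance to the destination port.
The CIF price already equals the CIF value: 350290.17
Import duty = 350290.17 × 22% = 77063.84
Buyer bears: destination terminal 1011.39 + brokerage 231.85 + delivery 1551.41 + duty 77063.84 = 79858.49
Landed cost = invoice 350290.17 + 79858.49 = 430148.66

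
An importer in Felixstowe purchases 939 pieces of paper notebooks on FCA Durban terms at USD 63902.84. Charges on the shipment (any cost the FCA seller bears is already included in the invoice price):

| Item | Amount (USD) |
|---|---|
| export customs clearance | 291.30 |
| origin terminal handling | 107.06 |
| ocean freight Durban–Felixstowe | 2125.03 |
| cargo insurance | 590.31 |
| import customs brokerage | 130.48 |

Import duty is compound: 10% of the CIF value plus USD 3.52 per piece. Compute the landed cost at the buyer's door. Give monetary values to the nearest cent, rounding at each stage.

Total landed cost: USD 76833.52

FCA: the seller delivers export-cleared goods to the carrier; the buyer bears costs from that point.
Already in the invoice (seller's account under FCA): export clearance — exclude.
CIF value = FCA price + origin terminal + freight + insurance = 63902.84 + 107.06 + 2125.03 + 590.31 = 66725.24
Ad valorem component: 66725.24 × 10% = 6672.52
Specific component: 939 × 3.52 = 3305.28
Import duty = 6672.52 + 3305.28 = 9977.80
Buyer bears: origin terminal 107.06 + freight 2125.03 + insurance 590.31 + brokerage 130.48 + duty 9977.80 = 12930.68
Landed cost = invoice 63902.84 + 12930.68 = 76833.52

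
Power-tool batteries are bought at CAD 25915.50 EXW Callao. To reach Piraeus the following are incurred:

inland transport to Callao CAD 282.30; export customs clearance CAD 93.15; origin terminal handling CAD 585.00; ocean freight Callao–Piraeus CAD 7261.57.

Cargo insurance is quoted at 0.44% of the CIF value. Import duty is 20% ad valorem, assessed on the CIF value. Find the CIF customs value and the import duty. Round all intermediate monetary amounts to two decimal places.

CIF value: CAD 34288.39; import duty: CAD 6857.68

Let C be the CIF value. C = EXW price + pre-shipment costs + freight + 0.44% × C
C − 0.44% × C = 25915.50 + 282.30 + 93.15 + 585.00 + 7261.57
0.9956 × C = 34137.52
C = 34137.52 / 0.9956 = 34288.39
Insurance premium = 0.44% × 34288.39 = 150.87
Import duty = 34288.39 × 20% = 6857.68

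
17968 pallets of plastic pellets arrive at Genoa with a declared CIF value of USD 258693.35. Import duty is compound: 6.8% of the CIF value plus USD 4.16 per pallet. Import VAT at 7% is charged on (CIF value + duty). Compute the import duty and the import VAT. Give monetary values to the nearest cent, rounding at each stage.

Import duty: USD 92338.03; import VAT: USD 24572.20

Ad valorem component: 258693.35 × 6.8% = 17591.15
Specific component: 17968 × 4.16 = 74746.88
Import duty = 17591.15 + 74746.88 = 92338.03
VAT base = CIF + duty = 258693.35 + 92338.03 = 351031.38
Import VAT = 351031.38 × 7% = 24572.20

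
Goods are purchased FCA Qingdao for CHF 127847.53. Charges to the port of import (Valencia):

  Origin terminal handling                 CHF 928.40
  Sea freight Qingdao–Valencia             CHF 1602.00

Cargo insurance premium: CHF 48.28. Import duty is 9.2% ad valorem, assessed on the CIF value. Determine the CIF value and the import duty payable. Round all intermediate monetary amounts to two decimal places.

CIF = FCA price + pre-shipment costs + freight + insurance
CIF = 127847.53 + 928.40 + 1602.00 + 48.28 = 130426.21
Import duty = 130426.21 × 9.2% = 11999.21

CIF value: CHF 130426.21; import duty: CHF 11999.21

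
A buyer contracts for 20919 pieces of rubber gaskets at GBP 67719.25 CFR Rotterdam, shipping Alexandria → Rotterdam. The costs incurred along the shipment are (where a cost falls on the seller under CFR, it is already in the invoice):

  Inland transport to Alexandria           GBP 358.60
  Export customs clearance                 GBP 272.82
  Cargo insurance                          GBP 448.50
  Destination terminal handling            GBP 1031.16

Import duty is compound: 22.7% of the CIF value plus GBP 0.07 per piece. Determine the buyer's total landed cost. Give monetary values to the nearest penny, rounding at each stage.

CFR: the seller pays costs through ocean freight to the destination port, but not insurance.
Already in the invoice (seller's account under CFR): inland to port, export clearance — exclude.
CIF value = CFR price + insurance = 67719.25 + 448.50 = 68167.75
Ad valorem component: 68167.75 × 22.7% = 15474.08
Specific component: 20919 × 0.07 = 1464.33
Import duty = 15474.08 + 1464.33 = 16938.41
Buyer bears: insurance 448.50 + destination terminal 1031.16 + duty 16938.41 = 18418.07
Landed cost = invoice 67719.25 + 18418.07 = 86137.32

Total landed cost: GBP 86137.32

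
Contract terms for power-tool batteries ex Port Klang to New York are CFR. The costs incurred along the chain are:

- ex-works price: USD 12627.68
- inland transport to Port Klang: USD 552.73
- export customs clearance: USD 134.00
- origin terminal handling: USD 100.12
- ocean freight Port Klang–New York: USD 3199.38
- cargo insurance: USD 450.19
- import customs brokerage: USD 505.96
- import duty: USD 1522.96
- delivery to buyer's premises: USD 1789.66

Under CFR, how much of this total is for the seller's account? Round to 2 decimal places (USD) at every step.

Seller's account: USD 16613.91

CFR: the seller pays costs through ocean freight to the destination port, but not insurance.
Seller's account: goods 12627.68 + inland to port 552.73 + export clearance 134.00 + origin terminal 100.12 + freight 3199.38 = 16613.91
Buyer's account: insurance 450.19 + brokerage 505.96 + duty 1522.96 + delivery 1789.66 = 4268.77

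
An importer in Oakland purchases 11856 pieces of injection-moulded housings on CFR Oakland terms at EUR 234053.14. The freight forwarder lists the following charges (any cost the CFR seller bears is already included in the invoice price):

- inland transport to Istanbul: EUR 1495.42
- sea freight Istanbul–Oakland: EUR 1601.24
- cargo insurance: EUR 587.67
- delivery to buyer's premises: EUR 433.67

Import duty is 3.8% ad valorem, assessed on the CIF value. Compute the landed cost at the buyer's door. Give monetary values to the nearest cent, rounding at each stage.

CFR: the seller pays costs through ocean freight to the destination port, but not insurance.
Already in the invoice (seller's account under CFR): inland to port, freight — exclude.
CIF value = CFR price + insurance = 234053.14 + 587.67 = 234640.81
Import duty = 234640.81 × 3.8% = 8916.35
Buyer bears: insurance 587.67 + delivery 433.67 + duty 8916.35 = 9937.69
Landed cost = invoice 234053.14 + 9937.69 = 243990.83

Total landed cost: EUR 243990.83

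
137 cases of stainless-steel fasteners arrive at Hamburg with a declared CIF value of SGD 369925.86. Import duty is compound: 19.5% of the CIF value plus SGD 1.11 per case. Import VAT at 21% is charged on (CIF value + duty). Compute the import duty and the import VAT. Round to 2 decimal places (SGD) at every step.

Ad valorem component: 369925.86 × 19.5% = 72135.54
Specific component: 137 × 1.11 = 152.07
Import duty = 72135.54 + 152.07 = 72287.61
VAT base = CIF + duty = 369925.86 + 72287.61 = 442213.47
Import VAT = 442213.47 × 21% = 92864.83

Import duty: SGD 72287.61; import VAT: SGD 92864.83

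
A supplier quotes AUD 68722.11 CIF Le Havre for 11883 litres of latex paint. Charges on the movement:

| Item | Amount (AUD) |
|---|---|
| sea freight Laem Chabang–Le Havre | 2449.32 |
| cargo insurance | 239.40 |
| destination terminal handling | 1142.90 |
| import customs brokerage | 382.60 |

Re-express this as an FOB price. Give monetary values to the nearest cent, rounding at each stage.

FOB price: AUD 66033.39

Not relevant to the conversion: brokerage, destination terminal — on the buyer under both terms; not part of either seller's price.
From CIF to FOB, the seller no longer bears: freight, insurance.
FOB price = 68722.11 − 2449.32 − 239.40 = 66033.39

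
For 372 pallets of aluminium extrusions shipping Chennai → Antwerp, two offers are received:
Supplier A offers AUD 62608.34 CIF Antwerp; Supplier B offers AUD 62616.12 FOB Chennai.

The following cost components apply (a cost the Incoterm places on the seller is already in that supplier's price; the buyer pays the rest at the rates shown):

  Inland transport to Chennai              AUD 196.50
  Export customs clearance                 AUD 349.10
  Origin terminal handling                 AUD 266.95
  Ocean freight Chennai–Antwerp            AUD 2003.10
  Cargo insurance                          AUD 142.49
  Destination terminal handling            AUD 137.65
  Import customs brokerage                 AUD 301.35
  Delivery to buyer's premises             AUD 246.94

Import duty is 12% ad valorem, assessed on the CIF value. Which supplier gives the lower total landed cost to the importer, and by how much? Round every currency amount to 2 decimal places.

Supplier A (CIF):
The CIF price already equals the CIF value: 62608.34
Import duty = 62608.34 × 12% = 7513.00
Buyer bears (A): 137.65 + 301.35 + 246.94 = 685.94
Landed cost (A) = invoice 62608.34 + 685.94 + duty 7513.00 = 70807.28
Supplier B (FOB):
CIF value = FOB price + freight + insurance = 62616.12 + 2003.10 + 142.49 = 64761.71
Import duty = 64761.71 × 12% = 7771.41
Buyer bears (B): 2003.10 + 142.49 + 137.65 + 301.35 + 246.94 = 2831.53
Landed cost (B) = invoice 62616.12 + 2831.53 + duty 7771.41 = 73219.06
Difference = |70807.28 − 73219.06| = 2411.78

Supplier A is cheaper by AUD 2411.78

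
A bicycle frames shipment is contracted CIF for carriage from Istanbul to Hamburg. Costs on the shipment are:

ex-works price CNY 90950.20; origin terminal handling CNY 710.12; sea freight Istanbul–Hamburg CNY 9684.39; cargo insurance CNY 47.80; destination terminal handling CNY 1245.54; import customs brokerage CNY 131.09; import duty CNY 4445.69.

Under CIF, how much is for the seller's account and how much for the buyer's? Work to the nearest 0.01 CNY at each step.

Seller: CNY 101392.51; buyer: CNY 5822.32

CIF: the seller pays costs through ocean freight and marine insurance to the destination port.
Seller's account: goods 90950.20 + origin terminal 710.12 + freight 9684.39 + insurance 47.80 = 101392.51
Buyer's account: destination terminal 1245.54 + brokerage 131.09 + duty 4445.69 = 5822.32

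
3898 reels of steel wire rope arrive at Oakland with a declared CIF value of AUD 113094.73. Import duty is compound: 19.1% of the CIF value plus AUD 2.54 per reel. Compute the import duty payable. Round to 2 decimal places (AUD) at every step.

Import duty: AUD 31502.01

Ad valorem component: 113094.73 × 19.1% = 21601.09
Specific component: 3898 × 2.54 = 9900.92
Import duty = 21601.09 + 9900.92 = 31502.01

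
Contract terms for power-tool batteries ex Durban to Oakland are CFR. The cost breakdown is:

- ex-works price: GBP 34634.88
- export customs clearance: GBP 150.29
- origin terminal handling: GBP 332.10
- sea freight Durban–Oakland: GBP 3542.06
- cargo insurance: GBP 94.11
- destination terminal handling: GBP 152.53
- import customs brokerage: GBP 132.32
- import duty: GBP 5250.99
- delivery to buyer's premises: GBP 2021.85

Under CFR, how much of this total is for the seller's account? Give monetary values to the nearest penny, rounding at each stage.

CFR: the seller pays costs through ocean freight to the destination port, but not insurance.
Seller's account: goods 34634.88 + export clearance 150.29 + origin terminal 332.10 + freight 3542.06 = 38659.33
Buyer's account: insurance 94.11 + destination terminal 152.53 + brokerage 132.32 + duty 5250.99 + delivery 2021.85 = 7651.80

Seller's account: GBP 38659.33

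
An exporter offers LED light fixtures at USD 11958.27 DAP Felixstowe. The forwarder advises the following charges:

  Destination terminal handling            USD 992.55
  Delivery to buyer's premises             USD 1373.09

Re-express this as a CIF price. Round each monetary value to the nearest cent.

From DAP to CIF, the seller no longer bears: destination terminal, delivery.
CIF price = 11958.27 − 992.55 − 1373.09 = 9592.63

CIF price: USD 9592.63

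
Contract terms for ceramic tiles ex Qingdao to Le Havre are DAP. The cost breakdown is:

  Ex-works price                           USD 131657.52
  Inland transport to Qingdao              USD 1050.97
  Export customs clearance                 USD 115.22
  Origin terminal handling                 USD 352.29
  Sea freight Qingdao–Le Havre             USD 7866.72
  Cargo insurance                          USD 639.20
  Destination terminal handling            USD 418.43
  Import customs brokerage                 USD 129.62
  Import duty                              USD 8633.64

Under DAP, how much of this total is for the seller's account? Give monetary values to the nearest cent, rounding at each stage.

Seller's account: USD 142100.35

DAP: the seller bears all costs to the named destination except import duty and clearance.
Seller's account: goods 131657.52 + inland to port 1050.97 + export clearance 115.22 + origin terminal 352.29 + freight 7866.72 + insurance 639.20 + destination terminal 418.43 = 142100.35
Buyer's account: brokerage 129.62 + duty 8633.64 = 8763.26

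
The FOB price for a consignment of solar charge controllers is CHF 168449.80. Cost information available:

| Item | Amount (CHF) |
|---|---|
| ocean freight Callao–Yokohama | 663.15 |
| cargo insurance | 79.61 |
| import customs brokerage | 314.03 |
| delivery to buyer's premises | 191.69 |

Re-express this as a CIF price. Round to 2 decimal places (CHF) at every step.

Not relevant to the conversion: delivery, brokerage — on the buyer under both terms; not part of either seller's price.
From FOB to CIF, the seller additionally bears: freight, insurance.
CIF price = 168449.80 + 663.15 + 79.61 = 169192.56

CIF price: CHF 169192.56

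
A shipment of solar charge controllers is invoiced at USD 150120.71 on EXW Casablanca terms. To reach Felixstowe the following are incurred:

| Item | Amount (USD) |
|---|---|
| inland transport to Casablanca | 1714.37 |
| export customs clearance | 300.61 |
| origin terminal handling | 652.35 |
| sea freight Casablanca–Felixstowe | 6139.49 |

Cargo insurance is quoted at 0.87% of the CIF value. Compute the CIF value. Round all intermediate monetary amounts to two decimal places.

CIF value: USD 160322.33

Let C be the CIF value. C = EXW price + pre-shipment costs + freight + 0.87% × C
C − 0.87% × C = 150120.71 + 1714.37 + 300.61 + 652.35 + 6139.49
0.9913 × C = 158927.53
C = 158927.53 / 0.9913 = 160322.33
Insurance premium = 0.87% × 160322.33 = 1394.80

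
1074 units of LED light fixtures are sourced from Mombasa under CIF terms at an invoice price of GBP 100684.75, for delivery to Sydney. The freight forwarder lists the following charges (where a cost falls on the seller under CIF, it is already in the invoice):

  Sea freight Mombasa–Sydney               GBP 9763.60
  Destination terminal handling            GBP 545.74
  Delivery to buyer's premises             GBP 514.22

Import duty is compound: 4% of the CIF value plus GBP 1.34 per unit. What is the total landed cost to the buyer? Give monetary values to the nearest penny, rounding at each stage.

CIF: the seller pays costs through ocean freight and marine insurance to the destination port.
Already in the invoice (seller's account under CIF): freight — exclude.
The CIF price already equals the CIF value: 100684.75
Ad valorem component: 100684.75 × 4% = 4027.39
Specific component: 1074 × 1.34 = 1439.16
Import duty = 4027.39 + 1439.16 = 5466.55
Buyer bears: destination terminal 545.74 + delivery 514.22 + duty 5466.55 = 6526.51
Landed cost = invoice 100684.75 + 6526.51 = 107211.26

Total landed cost: GBP 107211.26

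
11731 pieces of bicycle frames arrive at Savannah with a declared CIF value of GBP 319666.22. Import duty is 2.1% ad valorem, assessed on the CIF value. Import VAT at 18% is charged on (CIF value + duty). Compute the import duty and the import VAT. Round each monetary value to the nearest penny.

Import duty: GBP 6712.99; import VAT: GBP 58748.26

Import duty = 319666.22 × 2.1% = 6712.99
VAT base = CIF + duty = 319666.22 + 6712.99 = 326379.21
Import VAT = 326379.21 × 18% = 58748.26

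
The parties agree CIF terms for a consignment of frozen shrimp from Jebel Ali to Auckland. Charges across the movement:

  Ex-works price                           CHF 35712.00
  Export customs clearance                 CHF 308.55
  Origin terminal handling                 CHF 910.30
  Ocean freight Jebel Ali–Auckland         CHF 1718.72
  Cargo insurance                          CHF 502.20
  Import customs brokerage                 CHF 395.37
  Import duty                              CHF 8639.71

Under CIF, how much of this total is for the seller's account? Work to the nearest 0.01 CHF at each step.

CIF: the seller pays costs through ocean freight and marine insurance to the destination port.
Seller's account: goods 35712.00 + export clearance 308.55 + origin terminal 910.30 + freight 1718.72 + insurance 502.20 = 39151.77
Buyer's account: brokerage 395.37 + duty 8639.71 = 9035.08

Seller's account: CHF 39151.77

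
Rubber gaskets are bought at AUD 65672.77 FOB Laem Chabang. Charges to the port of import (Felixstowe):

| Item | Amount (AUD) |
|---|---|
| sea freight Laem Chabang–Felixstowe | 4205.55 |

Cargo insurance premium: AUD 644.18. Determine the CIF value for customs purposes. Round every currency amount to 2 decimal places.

CIF = FOB price + freight + insurance
CIF = 65672.77 + 4205.55 + 644.18 = 70522.50

CIF value: AUD 70522.50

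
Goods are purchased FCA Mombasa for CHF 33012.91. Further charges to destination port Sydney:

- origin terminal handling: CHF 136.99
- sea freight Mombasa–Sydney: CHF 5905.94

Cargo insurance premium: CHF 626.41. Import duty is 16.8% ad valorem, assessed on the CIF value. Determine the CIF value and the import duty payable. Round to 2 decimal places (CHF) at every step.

CIF value: CHF 39682.25; import duty: CHF 6666.62

CIF = FCA price + pre-shipment costs + freight + insurance
CIF = 33012.91 + 136.99 + 5905.94 + 626.41 = 39682.25
Import duty = 39682.25 × 16.8% = 6666.62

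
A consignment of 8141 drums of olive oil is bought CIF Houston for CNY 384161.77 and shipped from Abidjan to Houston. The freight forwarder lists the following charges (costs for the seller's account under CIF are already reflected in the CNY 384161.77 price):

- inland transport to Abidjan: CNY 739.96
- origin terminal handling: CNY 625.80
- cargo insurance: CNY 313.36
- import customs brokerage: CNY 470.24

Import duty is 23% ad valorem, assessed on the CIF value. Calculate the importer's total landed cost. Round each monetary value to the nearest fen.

Total landed cost: CNY 472989.22

CIF: the seller pays costs through ocean freight and marine insurance to the destination port.
Already in the invoice (seller's account under CIF): inland to port, origin terminal, insurance — exclude.
The CIF price already equals the CIF value: 384161.77
Import duty = 384161.77 × 23% = 88357.21
Buyer bears: brokerage 470.24 + duty 88357.21 = 88827.45
Landed cost = invoice 384161.77 + 88827.45 = 472989.22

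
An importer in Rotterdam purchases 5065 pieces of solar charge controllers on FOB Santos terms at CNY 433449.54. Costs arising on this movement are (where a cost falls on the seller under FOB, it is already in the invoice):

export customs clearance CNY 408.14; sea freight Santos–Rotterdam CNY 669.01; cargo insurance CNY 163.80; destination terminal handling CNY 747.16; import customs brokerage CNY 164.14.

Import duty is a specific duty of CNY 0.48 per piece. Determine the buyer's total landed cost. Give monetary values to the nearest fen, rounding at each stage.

Total landed cost: CNY 437624.85

FOB: the seller bears costs until goods are on board at the origin port; the buyer bears freight, insurance and all costs thereafter.
Already in the invoice (seller's account under FOB): export clearance — exclude.
CIF value = FOB price + freight + insurance = 433449.54 + 669.01 + 163.80 = 434282.35
Import duty = 5065 × 0.48 = 2431.20
Buyer bears: freight 669.01 + insurance 163.80 + destination terminal 747.16 + brokerage 164.14 + duty 2431.20 = 4175.31
Landed cost = invoice 433449.54 + 4175.31 = 437624.85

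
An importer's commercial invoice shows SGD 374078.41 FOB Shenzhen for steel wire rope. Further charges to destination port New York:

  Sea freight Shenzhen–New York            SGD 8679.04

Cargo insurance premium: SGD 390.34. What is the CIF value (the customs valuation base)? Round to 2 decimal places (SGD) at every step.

CIF = FOB price + freight + insurance
CIF = 374078.41 + 8679.04 + 390.34 = 383147.79

CIF value: SGD 383147.79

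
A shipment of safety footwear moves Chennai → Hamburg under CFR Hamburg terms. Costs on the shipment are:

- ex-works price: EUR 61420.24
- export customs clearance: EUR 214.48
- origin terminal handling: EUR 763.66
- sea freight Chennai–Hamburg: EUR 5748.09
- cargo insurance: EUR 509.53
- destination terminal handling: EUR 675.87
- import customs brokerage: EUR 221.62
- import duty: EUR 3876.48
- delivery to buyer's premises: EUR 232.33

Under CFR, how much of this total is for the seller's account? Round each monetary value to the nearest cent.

CFR: the seller pays costs through ocean freight to the destination port, but not insurance.
Seller's account: goods 61420.24 + export clearance 214.48 + origin terminal 763.66 + freight 5748.09 = 68146.47
Buyer's account: insurance 509.53 + destination terminal 675.87 + brokerage 221.62 + duty 3876.48 + delivery 232.33 = 5515.83

Seller's account: EUR 68146.47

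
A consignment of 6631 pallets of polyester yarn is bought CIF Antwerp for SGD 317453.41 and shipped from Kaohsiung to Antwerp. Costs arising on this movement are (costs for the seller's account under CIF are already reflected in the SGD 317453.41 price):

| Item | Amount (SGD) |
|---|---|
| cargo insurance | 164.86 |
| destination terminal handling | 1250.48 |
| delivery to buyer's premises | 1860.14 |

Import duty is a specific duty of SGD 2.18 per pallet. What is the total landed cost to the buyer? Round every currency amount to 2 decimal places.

CIF: the seller pays costs through ocean freight and marine insurance to the destination port.
Already in the invoice (seller's account under CIF): insurance — exclude.
The CIF price already equals the CIF value: 317453.41
Import duty = 6631 × 2.18 = 14455.58
Buyer bears: destination terminal 1250.48 + delivery 1860.14 + duty 14455.58 = 17566.20
Landed cost = invoice 317453.41 + 17566.20 = 335019.61

Total landed cost: SGD 335019.61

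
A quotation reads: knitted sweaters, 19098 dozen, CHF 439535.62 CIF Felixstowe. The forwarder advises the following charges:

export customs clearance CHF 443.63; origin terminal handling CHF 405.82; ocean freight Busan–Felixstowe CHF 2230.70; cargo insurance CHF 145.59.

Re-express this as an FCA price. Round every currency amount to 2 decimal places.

Not relevant to the conversion: export clearance — on the seller under both CIF and FCA; already in the CIF price and stays in the FCA price.
From CIF to FCA, the seller no longer bears: origin terminal, freight, insurance.
FCA price = 439535.62 − 405.82 − 2230.70 − 145.59 = 436753.51

FCA price: CHF 436753.51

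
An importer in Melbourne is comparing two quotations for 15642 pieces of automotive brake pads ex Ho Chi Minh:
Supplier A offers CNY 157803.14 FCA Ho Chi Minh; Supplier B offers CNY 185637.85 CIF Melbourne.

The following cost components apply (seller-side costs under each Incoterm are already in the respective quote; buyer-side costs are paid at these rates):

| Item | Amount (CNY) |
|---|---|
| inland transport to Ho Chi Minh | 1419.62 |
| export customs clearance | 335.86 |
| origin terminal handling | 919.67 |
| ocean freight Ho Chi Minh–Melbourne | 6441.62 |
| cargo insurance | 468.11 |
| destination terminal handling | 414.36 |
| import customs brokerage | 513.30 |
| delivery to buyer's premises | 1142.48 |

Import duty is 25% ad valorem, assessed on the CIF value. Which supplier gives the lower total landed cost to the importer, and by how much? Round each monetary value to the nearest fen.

Supplier A (FCA):
CIF value = FCA price + origin terminal + freight + insurance = 157803.14 + 919.67 + 6441.62 + 468.11 = 165632.54
Import duty = 165632.54 × 25% = 41408.14
Buyer bears (A): 919.67 + 6441.62 + 468.11 + 414.36 + 513.30 + 1142.48 = 9899.54
Landed cost (A) = invoice 157803.14 + 9899.54 + duty 41408.14 = 209110.82
Supplier B (CIF):
The CIF price already equals the CIF value: 185637.85
Import duty = 185637.85 × 25% = 46409.46
Buyer bears (B): 414.36 + 513.30 + 1142.48 = 2070.14
Landed cost (B) = invoice 185637.85 + 2070.14 + duty 46409.46 = 234117.45
Difference = |209110.82 − 234117.45| = 25006.63

Supplier A is cheaper by CNY 25006.63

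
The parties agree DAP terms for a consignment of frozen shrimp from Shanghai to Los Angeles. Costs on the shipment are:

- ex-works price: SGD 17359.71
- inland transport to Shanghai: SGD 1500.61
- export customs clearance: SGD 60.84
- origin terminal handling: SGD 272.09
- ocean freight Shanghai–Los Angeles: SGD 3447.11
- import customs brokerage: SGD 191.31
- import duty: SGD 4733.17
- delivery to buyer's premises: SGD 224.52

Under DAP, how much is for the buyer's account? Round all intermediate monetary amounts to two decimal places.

DAP: the seller bears all costs to the named destination except import duty and clearance.
Seller's account: goods 17359.71 + inland to port 1500.61 + export clearance 60.84 + origin terminal 272.09 + freight 3447.11 + delivery 224.52 = 22864.88
Buyer's account: brokerage 191.31 + duty 4733.17 = 4924.48

Buyer's account: SGD 4924.48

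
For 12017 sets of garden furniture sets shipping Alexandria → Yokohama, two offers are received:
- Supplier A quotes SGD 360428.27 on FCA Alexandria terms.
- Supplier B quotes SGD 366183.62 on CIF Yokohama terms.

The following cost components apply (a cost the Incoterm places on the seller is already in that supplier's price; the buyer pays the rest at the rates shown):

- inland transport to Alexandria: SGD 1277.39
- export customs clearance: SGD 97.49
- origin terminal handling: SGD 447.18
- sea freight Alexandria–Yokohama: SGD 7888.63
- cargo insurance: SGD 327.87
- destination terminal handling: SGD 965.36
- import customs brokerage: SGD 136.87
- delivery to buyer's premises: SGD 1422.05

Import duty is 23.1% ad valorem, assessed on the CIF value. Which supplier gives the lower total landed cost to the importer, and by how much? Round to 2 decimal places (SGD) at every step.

Supplier B is cheaper by SGD 3580.15

Supplier A (FCA):
CIF value = FCA price + origin terminal + freight + insurance = 360428.27 + 447.18 + 7888.63 + 327.87 = 369091.95
Import duty = 369091.95 × 23.1% = 85260.24
Buyer bears (A): 447.18 + 7888.63 + 327.87 + 965.36 + 136.87 + 1422.05 = 11187.96
Landed cost (A) = invoice 360428.27 + 11187.96 + duty 85260.24 = 456876.47
Supplier B (CIF):
The CIF price already equals the CIF value: 366183.62
Import duty = 366183.62 × 23.1% = 84588.42
Buyer bears (B): 965.36 + 136.87 + 1422.05 = 2524.28
Landed cost (B) = invoice 366183.62 + 2524.28 + duty 84588.42 = 453296.32
Difference = |456876.47 − 453296.32| = 3580.15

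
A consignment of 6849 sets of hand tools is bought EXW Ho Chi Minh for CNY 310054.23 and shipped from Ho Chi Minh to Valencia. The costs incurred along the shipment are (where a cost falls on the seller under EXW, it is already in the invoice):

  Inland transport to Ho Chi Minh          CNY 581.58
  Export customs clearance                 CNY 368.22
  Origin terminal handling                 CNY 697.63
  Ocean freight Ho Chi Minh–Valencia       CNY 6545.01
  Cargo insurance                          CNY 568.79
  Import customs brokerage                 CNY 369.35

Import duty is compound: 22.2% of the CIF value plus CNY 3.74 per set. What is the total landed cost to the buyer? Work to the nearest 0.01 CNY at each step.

EXW: the seller makes goods available at their premises; the buyer bears all onward costs.
CIF value = EXW price + inland to port + export clearance + origin terminal + freight + insurance = 310054.23 + 581.58 + 368.22 + 697.63 + 6545.01 + 568.79 = 318815.46
Ad valorem component: 318815.46 × 22.2% = 70777.03
Specific component: 6849 × 3.74 = 25615.26
Import duty = 70777.03 + 25615.26 = 96392.29
Buyer bears: inland to port 581.58 + export clearance 368.22 + origin terminal 697.63 + freight 6545.01 + insurance 568.79 + brokerage 369.35 + duty 96392.29 = 105522.87
Landed cost = invoice 310054.23 + 105522.87 = 415577.10

Total landed cost: CNY 415577.10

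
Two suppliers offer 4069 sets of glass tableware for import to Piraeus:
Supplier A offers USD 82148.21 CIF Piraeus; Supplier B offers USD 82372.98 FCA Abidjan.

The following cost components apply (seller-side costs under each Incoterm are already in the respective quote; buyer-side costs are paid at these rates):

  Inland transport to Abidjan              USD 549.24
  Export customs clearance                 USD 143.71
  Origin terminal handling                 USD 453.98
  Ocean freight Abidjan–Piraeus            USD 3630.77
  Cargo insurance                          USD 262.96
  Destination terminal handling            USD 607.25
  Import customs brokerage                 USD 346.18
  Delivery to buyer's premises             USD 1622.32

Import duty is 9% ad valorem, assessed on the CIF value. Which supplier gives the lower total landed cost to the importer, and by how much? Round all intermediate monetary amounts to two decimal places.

Supplier A (CIF):
The CIF price already equals the CIF value: 82148.21
Import duty = 82148.21 × 9% = 7393.34
Buyer bears (A): 607.25 + 346.18 + 1622.32 = 2575.75
Landed cost (A) = invoice 82148.21 + 2575.75 + duty 7393.34 = 92117.30
Supplier B (FCA):
CIF value = FCA price + origin terminal + freight + insurance = 82372.98 + 453.98 + 3630.77 + 262.96 = 86720.69
Import duty = 86720.69 × 9% = 7804.86
Buyer bears (B): 453.98 + 3630.77 + 262.96 + 607.25 + 346.18 + 1622.32 = 6923.46
Landed cost (B) = invoice 82372.98 + 6923.46 + duty 7804.86 = 97101.30
Difference = |92117.30 − 97101.30| = 4984.00

Supplier A is cheaper by USD 4984.00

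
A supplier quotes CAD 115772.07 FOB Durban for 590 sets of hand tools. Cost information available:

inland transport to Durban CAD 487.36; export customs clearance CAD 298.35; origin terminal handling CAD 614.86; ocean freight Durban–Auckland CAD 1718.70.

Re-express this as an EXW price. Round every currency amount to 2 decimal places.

EXW price: CAD 114371.50

Not relevant to the conversion: freight — on the buyer under both terms; not part of either seller's price.
From FOB to EXW, the seller no longer bears: inland to port, export clearance, origin terminal.
EXW price = 115772.07 − 487.36 − 298.35 − 614.86 = 114371.50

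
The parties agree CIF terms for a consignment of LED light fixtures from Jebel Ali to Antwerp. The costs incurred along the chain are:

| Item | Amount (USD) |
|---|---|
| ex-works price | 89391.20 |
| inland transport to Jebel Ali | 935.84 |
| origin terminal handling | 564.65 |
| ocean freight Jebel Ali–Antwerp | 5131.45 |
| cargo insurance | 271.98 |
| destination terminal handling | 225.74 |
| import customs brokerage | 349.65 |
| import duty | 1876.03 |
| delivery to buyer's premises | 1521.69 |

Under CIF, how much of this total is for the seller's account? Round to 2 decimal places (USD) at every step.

Seller's account: USD 96295.12

CIF: the seller pays costs through ocean freight and marine insurance to the destination port.
Seller's account: goods 89391.20 + inland to port 935.84 + origin terminal 564.65 + freight 5131.45 + insurance 271.98 = 96295.12
Buyer's account: destination terminal 225.74 + brokerage 349.65 + duty 1876.03 + delivery 1521.69 = 3973.11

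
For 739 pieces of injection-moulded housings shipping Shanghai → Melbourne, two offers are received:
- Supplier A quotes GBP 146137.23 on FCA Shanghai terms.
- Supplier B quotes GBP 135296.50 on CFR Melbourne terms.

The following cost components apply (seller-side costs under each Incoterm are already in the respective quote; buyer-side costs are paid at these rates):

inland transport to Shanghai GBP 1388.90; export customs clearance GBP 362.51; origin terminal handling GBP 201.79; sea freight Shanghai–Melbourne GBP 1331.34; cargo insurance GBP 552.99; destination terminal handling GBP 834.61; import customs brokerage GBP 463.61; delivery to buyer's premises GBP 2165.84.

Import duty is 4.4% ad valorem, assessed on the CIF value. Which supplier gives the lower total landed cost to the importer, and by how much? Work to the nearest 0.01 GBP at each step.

Supplier B is cheaper by GBP 12918.31

Supplier A (FCA):
CIF value = FCA price + origin terminal + freight + insurance = 146137.23 + 201.79 + 1331.34 + 552.99 = 148223.35
Import duty = 148223.35 × 4.4% = 6521.83
Buyer bears (A): 201.79 + 1331.34 + 552.99 + 834.61 + 463.61 + 2165.84 = 5550.18
Landed cost (A) = invoice 146137.23 + 5550.18 + duty 6521.83 = 158209.24
Supplier B (CFR):
CIF value = CFR price + insurance = 135296.50 + 552.99 = 135849.49
Import duty = 135849.49 × 4.4% = 5977.38
Buyer bears (B): 552.99 + 834.61 + 463.61 + 2165.84 = 4017.05
Landed cost (B) = invoice 135296.50 + 4017.05 + duty 5977.38 = 145290.93
Difference = |158209.24 − 145290.93| = 12918.31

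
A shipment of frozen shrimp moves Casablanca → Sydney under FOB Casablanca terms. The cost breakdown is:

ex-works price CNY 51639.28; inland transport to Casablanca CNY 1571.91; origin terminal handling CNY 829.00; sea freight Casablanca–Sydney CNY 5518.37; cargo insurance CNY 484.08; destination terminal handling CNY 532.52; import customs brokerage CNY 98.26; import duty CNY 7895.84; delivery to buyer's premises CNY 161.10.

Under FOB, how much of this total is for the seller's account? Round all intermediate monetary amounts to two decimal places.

Seller's account: CNY 54040.19

FOB: the seller bears costs until goods are on board at the origin port; the buyer bears freight, insurance and all costs thereafter.
Seller's account: goods 51639.28 + inland to port 1571.91 + origin terminal 829.00 = 54040.19
Buyer's account: freight 5518.37 + insurance 484.08 + destination terminal 532.52 + brokerage 98.26 + duty 7895.84 + delivery 161.10 = 14690.17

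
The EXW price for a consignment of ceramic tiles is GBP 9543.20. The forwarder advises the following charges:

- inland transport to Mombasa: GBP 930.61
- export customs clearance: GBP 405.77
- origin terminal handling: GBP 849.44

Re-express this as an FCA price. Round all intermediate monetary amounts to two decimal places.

FCA price: GBP 10879.58

Not relevant to the conversion: origin terminal — on the buyer under both terms; not part of either seller's price.
From EXW to FCA, the seller additionally bears: inland to port, export clearance.
FCA price = 9543.20 + 930.61 + 405.77 = 10879.58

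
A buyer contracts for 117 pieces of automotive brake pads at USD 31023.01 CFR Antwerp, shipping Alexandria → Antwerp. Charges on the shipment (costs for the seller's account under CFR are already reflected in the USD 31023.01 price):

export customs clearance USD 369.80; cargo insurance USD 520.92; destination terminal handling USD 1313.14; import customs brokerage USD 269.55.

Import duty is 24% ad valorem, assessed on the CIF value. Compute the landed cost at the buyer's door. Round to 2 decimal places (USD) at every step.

CFR: the seller pays costs through ocean freight to the destination port, but not insurance.
Already in the invoice (seller's account under CFR): export clearance — exclude.
CIF value = CFR price + insurance = 31023.01 + 520.92 = 31543.93
Import duty = 31543.93 × 24% = 7570.54
Buyer bears: insurance 520.92 + destination terminal 1313.14 + brokerage 269.55 + duty 7570.54 = 9674.15
Landed cost = invoice 31023.01 + 9674.15 = 40697.16

Total landed cost: USD 40697.16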